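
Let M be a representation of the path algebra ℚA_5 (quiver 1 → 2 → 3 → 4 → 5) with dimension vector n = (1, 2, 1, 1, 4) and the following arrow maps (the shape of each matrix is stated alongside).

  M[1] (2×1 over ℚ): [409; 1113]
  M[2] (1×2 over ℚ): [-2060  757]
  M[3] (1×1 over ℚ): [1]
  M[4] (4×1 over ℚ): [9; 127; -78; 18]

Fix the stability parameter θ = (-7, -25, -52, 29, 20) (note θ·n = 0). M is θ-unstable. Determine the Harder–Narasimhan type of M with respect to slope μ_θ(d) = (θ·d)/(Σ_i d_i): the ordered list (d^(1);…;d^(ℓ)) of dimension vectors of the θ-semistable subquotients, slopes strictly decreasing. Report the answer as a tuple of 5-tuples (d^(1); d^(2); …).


Interval decomposition of M: I[1,5], I[2,2], I[5,5]^3.
HN type (ℓ=4): μ^(1)=49/2; μ^(2)=20; μ^(3)=-25; μ^(4)=-28

((0, 0, 0, 1, 1); (0, 0, 0, 0, 3); (0, 1, 0, 0, 0); (1, 1, 1, 0, 0))


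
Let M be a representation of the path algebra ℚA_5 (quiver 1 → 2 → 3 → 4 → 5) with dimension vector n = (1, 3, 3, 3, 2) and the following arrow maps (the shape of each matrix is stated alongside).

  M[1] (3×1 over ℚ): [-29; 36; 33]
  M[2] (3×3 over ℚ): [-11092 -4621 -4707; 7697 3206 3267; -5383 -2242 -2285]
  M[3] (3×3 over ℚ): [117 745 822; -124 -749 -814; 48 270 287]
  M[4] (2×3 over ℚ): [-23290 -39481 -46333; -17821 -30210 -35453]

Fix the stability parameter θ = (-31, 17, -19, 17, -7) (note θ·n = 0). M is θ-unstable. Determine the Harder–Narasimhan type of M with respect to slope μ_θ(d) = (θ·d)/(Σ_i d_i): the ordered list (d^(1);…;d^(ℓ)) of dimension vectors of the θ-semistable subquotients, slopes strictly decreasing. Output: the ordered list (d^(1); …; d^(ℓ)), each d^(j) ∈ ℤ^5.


Interval decomposition of M: I[1,5], I[2,2], I[2,4], I[3,5].
HN type (ℓ=5): μ^(1)=17; μ^(2)=5; μ^(3)=-1; μ^(4)=-19; μ^(5)=-31

((0, 1, 0, 1, 0); (0, 0, 0, 2, 2); (0, 2, 2, 0, 0); (0, 0, 1, 0, 0); (1, 0, 0, 0, 0))


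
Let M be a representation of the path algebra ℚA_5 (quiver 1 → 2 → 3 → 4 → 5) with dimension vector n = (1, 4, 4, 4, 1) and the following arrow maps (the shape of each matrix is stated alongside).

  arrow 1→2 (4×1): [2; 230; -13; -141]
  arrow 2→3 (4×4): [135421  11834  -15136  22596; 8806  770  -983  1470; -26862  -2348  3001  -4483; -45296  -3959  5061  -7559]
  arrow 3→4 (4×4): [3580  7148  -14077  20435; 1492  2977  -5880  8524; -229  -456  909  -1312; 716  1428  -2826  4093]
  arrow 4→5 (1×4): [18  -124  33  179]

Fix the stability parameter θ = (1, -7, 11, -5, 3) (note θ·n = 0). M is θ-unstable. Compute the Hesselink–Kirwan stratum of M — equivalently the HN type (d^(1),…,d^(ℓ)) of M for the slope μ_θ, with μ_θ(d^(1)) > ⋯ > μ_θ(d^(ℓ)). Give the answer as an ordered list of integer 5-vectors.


Barcode: M ≅ I[1,5], I[2,4]^3. HN layers by μ_θ (3 steps, strictly decreasing):
  μ^(1)=3; μ^(2)=-3; μ^(3)=-7

((0, 0, 4, 4, 1); (1, 1, 0, 0, 0); (0, 3, 0, 0, 0))


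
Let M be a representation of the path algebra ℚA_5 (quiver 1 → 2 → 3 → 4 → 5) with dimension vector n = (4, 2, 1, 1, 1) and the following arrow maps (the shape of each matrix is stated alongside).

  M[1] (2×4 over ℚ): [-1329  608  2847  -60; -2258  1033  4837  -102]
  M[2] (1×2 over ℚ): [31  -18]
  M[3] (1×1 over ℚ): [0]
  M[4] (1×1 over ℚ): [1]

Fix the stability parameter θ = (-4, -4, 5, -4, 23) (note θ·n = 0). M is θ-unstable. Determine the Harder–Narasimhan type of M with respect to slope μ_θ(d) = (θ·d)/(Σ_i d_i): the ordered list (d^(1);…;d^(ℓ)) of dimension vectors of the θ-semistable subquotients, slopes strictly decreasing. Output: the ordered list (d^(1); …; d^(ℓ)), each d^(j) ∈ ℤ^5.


Interval decomposition of M: I[1,1]^2, I[1,2], I[1,3], I[4,5].
HN type (ℓ=3): μ^(1)=23; μ^(2)=5; μ^(3)=-4

((0, 0, 0, 0, 1); (0, 0, 1, 0, 0); (4, 2, 0, 1, 0))


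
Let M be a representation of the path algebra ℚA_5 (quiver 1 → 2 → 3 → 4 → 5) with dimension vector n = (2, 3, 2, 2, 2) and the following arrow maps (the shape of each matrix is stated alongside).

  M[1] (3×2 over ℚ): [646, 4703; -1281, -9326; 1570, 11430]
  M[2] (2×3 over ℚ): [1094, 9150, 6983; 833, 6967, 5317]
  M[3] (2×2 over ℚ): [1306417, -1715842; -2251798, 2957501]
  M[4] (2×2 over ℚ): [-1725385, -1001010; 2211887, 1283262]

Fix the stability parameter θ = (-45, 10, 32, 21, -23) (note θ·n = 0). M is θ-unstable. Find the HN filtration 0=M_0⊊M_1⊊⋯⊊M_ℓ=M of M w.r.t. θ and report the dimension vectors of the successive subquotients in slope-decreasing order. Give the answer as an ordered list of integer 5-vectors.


Via rank(M_{q-1}∘⋯∘M_p): M ≅ I[1,4], I[1,5], I[2,2], I[5,5].
μ_θ-semistable layers: μ^(1)=53/2; μ^(2)=10; μ^(3)=-23; μ^(4)=-45

((0, 0, 1, 1, 0); (0, 3, 1, 1, 1); (0, 0, 0, 0, 1); (2, 0, 0, 0, 0))


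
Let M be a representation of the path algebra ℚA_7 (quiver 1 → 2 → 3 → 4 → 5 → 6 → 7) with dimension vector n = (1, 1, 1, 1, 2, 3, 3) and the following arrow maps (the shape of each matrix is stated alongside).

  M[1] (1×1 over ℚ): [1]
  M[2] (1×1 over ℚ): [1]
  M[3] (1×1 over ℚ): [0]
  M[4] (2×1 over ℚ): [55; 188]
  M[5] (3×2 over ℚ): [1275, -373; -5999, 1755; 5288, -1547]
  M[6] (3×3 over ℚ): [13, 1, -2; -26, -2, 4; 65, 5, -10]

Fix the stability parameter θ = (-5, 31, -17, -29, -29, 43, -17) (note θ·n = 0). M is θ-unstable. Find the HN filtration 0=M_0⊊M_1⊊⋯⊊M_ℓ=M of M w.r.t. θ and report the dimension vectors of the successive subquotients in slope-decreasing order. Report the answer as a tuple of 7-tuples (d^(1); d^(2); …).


Via rank(M_{q-1}∘⋯∘M_p): M ≅ I[1,3], I[4,6], I[5,6], I[6,7], I[7,7]^2.
μ_θ-semistable layers: μ^(1)=43; μ^(2)=13; μ^(3)=7; μ^(4)=-5; μ^(5)=-17; μ^(6)=-29

((0, 0, 0, 0, 0, 2, 0); (0, 0, 0, 0, 0, 1, 1); (0, 1, 1, 0, 0, 0, 0); (1, 0, 0, 0, 0, 0, 0); (0, 0, 0, 0, 0, 0, 2); (0, 0, 0, 1, 2, 0, 0))


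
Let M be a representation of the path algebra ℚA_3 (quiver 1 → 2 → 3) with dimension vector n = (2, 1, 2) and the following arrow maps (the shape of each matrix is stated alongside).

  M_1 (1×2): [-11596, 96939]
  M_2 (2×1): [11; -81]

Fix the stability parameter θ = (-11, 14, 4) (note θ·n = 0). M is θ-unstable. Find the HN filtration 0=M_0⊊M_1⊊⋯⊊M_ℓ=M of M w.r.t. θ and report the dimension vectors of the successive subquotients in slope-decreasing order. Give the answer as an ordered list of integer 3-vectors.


Interval decomposition of M: I[1,1], I[1,3], I[3,3].
HN type (ℓ=3): μ^(1)=9; μ^(2)=4; μ^(3)=-11

((0, 1, 1); (0, 0, 1); (2, 0, 0))


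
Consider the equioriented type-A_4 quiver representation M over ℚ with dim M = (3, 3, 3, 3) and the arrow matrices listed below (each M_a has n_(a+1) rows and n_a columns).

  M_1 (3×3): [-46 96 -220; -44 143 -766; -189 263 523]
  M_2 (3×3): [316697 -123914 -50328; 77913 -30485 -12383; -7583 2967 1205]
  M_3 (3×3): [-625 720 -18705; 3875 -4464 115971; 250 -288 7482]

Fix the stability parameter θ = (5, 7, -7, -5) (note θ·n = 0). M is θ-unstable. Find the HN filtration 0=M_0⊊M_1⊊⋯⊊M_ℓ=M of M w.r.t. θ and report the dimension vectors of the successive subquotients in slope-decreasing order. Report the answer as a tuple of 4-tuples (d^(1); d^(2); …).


Interval decomposition of M: I[1,3]^2, I[1,4], I[4,4]^2.
HN type (ℓ=3): μ^(1)=5/3; μ^(2)=0; μ^(3)=-5

((2, 2, 2, 0); (1, 1, 1, 1); (0, 0, 0, 2))


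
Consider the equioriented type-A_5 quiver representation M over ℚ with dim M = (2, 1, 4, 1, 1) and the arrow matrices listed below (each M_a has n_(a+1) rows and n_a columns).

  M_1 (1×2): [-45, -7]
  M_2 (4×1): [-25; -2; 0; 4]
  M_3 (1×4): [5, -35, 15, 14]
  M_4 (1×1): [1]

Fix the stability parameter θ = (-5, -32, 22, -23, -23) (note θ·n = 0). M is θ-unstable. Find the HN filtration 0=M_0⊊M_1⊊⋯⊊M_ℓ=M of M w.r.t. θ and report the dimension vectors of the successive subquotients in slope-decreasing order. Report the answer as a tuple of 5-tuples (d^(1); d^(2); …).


Interval decomposition of M: I[1,1], I[1,5], I[3,3]^3.
HN type (ℓ=4): μ^(1)=22; μ^(2)=-5; μ^(3)=-8; μ^(4)=-37/2

((0, 0, 3, 0, 0); (1, 0, 0, 0, 0); (0, 0, 1, 1, 1); (1, 1, 0, 0, 0))


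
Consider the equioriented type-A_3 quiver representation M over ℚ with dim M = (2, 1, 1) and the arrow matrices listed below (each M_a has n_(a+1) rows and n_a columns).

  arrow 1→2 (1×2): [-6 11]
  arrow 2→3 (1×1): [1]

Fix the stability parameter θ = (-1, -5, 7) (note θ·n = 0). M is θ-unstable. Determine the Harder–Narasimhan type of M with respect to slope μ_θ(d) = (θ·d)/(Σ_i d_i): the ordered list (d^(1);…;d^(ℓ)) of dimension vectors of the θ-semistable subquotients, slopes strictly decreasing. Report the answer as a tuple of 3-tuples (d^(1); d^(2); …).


Interval decomposition of M: I[1,1], I[1,3].
HN type (ℓ=3): μ^(1)=7; μ^(2)=-1; μ^(3)=-3

((0, 0, 1); (1, 0, 0); (1, 1, 0))


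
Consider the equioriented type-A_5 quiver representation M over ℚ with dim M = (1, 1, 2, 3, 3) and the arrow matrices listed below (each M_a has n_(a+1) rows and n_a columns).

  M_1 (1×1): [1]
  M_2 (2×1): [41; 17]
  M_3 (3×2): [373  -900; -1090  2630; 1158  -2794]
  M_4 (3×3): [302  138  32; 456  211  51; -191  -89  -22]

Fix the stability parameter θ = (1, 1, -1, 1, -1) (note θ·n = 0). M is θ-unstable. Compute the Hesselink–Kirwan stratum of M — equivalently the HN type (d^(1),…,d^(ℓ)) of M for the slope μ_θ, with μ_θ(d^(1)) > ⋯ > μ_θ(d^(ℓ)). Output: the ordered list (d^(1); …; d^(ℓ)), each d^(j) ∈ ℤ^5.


Interval decomposition of M: I[1,5], I[3,5], I[4,5].
HN type (ℓ=3): μ^(1)=1/5; μ^(2)=0; μ^(3)=-1

((1, 1, 1, 1, 1); (0, 0, 0, 2, 2); (0, 0, 1, 0, 0))


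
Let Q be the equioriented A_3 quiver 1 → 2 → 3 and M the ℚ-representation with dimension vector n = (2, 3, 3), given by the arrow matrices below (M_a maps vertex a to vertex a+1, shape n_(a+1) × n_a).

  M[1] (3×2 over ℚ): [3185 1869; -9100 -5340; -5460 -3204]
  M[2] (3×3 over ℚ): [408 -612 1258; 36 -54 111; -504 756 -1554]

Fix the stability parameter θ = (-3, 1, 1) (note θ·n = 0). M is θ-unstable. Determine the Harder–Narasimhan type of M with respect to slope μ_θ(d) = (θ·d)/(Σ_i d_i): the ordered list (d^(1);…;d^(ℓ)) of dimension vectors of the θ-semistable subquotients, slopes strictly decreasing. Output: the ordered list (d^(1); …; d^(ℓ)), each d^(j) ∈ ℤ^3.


Barcode: M ≅ I[1,1], I[1,2], I[2,2], I[2,3], I[3,3]^2. HN layers by μ_θ (2 steps, strictly decreasing):
  μ^(1)=1; μ^(2)=-3

((0, 3, 3); (2, 0, 0))


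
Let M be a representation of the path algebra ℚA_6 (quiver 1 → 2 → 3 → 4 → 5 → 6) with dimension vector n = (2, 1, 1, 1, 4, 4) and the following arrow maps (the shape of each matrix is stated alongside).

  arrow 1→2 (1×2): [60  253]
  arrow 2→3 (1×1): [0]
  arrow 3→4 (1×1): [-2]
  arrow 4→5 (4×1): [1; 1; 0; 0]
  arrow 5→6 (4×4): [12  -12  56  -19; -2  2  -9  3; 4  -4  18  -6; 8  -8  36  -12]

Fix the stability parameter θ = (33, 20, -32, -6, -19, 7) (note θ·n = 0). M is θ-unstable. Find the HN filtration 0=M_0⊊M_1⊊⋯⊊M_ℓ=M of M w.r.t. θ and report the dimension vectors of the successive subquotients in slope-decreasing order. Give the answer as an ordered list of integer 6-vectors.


Via rank(M_{q-1}∘⋯∘M_p): M ≅ I[1,1], I[1,2], I[3,5], I[5,5], I[5,6]^2, I[6,6]^2.
μ_θ-semistable layers: μ^(1)=33; μ^(2)=53/2; μ^(3)=7; μ^(4)=-25/2; μ^(5)=-19; μ^(6)=-32

((1, 0, 0, 0, 0, 0); (1, 1, 0, 0, 0, 0); (0, 0, 0, 0, 0, 4); (0, 0, 0, 1, 1, 0); (0, 0, 0, 0, 3, 0); (0, 0, 1, 0, 0, 0))


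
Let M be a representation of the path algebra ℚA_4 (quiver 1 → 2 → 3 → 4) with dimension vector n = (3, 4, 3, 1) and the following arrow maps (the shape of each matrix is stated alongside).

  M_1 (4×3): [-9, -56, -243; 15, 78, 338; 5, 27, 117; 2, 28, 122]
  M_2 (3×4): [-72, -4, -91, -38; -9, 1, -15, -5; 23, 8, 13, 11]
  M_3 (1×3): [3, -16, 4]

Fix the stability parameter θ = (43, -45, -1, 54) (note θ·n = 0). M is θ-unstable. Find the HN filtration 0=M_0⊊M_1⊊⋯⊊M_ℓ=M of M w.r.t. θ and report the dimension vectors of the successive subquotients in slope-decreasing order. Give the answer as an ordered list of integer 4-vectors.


Interval decomposition of M: I[1,3]^2, I[1,4], I[2,2].
HN type (ℓ=3): μ^(1)=54; μ^(2)=-1; μ^(3)=-45

((0, 0, 0, 1); (3, 3, 3, 0); (0, 1, 0, 0))


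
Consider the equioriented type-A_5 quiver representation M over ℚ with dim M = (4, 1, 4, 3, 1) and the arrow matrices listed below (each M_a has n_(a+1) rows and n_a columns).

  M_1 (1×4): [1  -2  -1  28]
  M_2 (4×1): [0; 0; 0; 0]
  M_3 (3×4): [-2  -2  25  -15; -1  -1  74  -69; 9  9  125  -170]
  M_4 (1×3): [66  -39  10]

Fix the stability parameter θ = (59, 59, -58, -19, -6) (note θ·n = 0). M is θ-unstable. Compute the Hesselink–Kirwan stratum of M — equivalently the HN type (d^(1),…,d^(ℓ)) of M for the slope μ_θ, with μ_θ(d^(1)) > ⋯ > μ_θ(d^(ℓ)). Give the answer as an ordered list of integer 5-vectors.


Barcode: M ≅ I[1,1]^3, I[1,2], I[3,3]^2, I[3,4], I[3,5], I[4,4]. HN layers by μ_θ (4 steps, strictly decreasing):
  μ^(1)=59; μ^(2)=-6; μ^(3)=-19; μ^(4)=-58

((4, 1, 0, 0, 0); (0, 0, 0, 0, 1); (0, 0, 0, 3, 0); (0, 0, 4, 0, 0))


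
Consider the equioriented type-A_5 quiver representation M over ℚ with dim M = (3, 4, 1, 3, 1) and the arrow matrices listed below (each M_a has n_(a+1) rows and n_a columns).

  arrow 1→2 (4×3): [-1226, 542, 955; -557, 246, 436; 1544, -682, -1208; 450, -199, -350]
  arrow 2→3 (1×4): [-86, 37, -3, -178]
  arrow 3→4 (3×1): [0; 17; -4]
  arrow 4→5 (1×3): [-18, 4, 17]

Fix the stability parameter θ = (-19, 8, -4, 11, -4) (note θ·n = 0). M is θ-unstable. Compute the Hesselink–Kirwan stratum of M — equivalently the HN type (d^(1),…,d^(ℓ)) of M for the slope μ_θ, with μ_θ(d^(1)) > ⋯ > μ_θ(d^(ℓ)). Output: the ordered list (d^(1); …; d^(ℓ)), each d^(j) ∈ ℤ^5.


Barcode: M ≅ I[1,2]^2, I[1,4], I[2,2], I[4,4], I[4,5]. HN layers by μ_θ (5 steps, strictly decreasing):
  μ^(1)=11; μ^(2)=8; μ^(3)=7/2; μ^(4)=2; μ^(5)=-19

((0, 0, 0, 2, 0); (0, 3, 0, 0, 0); (0, 0, 0, 1, 1); (0, 1, 1, 0, 0); (3, 0, 0, 0, 0))


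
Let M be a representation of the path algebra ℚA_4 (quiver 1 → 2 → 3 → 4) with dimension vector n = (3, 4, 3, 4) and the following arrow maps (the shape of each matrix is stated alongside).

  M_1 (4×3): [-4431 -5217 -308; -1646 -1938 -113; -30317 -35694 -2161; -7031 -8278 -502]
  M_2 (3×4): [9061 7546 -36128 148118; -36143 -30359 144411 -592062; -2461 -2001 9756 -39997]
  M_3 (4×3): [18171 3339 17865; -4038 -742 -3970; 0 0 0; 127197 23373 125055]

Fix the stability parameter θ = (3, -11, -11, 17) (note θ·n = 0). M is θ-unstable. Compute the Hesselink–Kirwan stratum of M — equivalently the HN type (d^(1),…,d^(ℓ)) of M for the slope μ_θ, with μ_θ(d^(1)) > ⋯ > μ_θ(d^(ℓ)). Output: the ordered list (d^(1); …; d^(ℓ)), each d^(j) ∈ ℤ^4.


Interval decomposition of M: I[1,3]^2, I[1,4], I[2,2], I[4,4]^3.
HN type (ℓ=3): μ^(1)=17; μ^(2)=-19/3; μ^(3)=-11

((0, 0, 0, 4); (3, 3, 3, 0); (0, 1, 0, 0))


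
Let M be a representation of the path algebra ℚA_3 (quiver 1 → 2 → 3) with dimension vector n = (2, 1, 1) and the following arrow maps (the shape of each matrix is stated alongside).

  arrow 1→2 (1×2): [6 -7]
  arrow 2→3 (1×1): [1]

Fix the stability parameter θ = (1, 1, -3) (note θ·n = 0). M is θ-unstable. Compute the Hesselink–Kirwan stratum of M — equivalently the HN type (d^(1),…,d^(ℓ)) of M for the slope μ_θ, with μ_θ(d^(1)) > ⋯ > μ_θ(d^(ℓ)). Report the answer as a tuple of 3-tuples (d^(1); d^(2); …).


Barcode: M ≅ I[1,1], I[1,3]. HN layers by μ_θ (2 steps, strictly decreasing):
  μ^(1)=1; μ^(2)=-1/3

((1, 0, 0); (1, 1, 1))


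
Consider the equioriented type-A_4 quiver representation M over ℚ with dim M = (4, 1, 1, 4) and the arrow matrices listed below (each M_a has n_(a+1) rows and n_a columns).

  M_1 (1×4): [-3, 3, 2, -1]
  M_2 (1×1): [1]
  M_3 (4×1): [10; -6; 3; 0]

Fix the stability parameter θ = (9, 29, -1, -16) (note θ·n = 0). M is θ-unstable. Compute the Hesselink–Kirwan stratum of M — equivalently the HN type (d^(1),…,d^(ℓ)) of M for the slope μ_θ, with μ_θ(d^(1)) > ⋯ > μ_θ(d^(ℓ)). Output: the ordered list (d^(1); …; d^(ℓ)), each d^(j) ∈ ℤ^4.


Barcode: M ≅ I[1,1]^3, I[1,4], I[4,4]^3. HN layers by μ_θ (3 steps, strictly decreasing):
  μ^(1)=9; μ^(2)=21/4; μ^(3)=-16

((3, 0, 0, 0); (1, 1, 1, 1); (0, 0, 0, 3))


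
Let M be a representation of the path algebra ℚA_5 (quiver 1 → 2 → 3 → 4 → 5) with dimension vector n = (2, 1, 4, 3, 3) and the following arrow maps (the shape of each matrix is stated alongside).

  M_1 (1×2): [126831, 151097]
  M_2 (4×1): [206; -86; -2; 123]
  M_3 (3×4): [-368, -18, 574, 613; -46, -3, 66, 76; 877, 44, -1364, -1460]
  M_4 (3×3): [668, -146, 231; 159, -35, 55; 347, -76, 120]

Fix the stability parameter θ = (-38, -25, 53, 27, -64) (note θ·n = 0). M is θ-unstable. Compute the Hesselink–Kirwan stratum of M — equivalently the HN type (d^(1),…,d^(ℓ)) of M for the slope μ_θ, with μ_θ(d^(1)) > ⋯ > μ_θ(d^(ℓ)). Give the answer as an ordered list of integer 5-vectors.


Via rank(M_{q-1}∘⋯∘M_p): M ≅ I[1,1], I[1,5], I[3,3], I[3,5]^2.
μ_θ-semistable layers: μ^(1)=53; μ^(2)=16/3; μ^(3)=-25; μ^(4)=-38

((0, 0, 1, 0, 0); (0, 0, 3, 3, 3); (0, 1, 0, 0, 0); (2, 0, 0, 0, 0))


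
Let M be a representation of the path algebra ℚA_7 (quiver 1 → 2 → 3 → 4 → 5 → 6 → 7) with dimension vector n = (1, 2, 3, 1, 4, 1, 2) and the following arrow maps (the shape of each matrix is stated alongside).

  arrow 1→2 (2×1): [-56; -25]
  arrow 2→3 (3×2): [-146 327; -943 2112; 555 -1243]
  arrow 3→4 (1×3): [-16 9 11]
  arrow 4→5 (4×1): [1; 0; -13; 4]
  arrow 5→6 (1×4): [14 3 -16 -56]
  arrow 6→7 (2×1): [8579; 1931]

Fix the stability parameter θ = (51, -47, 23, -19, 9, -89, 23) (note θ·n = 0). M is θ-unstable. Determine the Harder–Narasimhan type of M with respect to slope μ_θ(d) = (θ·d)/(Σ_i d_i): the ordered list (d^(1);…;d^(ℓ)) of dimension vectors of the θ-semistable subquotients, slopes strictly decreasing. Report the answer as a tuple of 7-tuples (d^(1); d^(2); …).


Via rank(M_{q-1}∘⋯∘M_p): M ≅ I[1,7], I[2,3], I[3,3], I[5,5]^3, I[7,7].
μ_θ-semistable layers: μ^(1)=23; μ^(2)=9; μ^(3)=-12; μ^(4)=-47

((0, 0, 2, 0, 0, 0, 2); (0, 0, 0, 0, 3, 0, 0); (1, 1, 1, 1, 1, 1, 0); (0, 1, 0, 0, 0, 0, 0))


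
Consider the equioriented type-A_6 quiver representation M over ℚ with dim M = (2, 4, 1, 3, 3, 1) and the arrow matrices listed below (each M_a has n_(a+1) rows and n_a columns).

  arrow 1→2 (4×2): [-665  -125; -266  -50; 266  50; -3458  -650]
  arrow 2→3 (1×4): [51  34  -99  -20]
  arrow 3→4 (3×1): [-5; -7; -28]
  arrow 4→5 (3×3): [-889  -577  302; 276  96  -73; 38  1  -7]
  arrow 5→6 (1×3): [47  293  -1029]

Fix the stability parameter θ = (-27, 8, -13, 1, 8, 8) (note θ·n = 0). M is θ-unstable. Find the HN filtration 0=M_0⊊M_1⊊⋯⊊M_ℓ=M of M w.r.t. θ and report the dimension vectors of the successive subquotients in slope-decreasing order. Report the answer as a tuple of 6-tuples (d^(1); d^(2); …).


Via rank(M_{q-1}∘⋯∘M_p): M ≅ I[1,1], I[1,6], I[2,2]^3, I[4,5]^2.
μ_θ-semistable layers: μ^(1)=8; μ^(2)=1; μ^(3)=-5/2; μ^(4)=-27

((0, 3, 0, 0, 3, 1); (0, 0, 0, 3, 0, 0); (0, 1, 1, 0, 0, 0); (2, 0, 0, 0, 0, 0))


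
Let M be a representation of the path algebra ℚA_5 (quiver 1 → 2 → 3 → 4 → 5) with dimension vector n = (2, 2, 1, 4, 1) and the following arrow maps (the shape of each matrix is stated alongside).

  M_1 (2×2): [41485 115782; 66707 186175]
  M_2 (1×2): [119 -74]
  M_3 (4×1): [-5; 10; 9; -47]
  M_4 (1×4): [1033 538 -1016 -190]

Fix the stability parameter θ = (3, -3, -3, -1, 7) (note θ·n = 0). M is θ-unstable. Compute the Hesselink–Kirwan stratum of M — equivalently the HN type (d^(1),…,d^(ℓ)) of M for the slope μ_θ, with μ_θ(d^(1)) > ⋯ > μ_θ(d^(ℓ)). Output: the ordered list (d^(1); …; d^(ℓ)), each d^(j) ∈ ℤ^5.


Barcode: M ≅ I[1,2], I[1,5], I[4,4]^3. HN layers by μ_θ (3 steps, strictly decreasing):
  μ^(1)=7; μ^(2)=0; μ^(3)=-1

((0, 0, 0, 0, 1); (1, 1, 0, 0, 0); (1, 1, 1, 4, 0))


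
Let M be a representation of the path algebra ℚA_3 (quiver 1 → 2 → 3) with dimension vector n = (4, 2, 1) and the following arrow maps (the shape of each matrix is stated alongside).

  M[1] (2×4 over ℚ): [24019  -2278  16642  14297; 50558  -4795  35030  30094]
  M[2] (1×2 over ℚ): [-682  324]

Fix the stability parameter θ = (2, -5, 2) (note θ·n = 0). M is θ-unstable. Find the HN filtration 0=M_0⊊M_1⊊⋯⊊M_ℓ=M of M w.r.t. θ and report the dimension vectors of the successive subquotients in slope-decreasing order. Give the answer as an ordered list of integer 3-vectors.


Via rank(M_{q-1}∘⋯∘M_p): M ≅ I[1,1]^2, I[1,2], I[1,3].
μ_θ-semistable layers: μ^(1)=2; μ^(2)=-3/2

((2, 0, 1); (2, 2, 0))


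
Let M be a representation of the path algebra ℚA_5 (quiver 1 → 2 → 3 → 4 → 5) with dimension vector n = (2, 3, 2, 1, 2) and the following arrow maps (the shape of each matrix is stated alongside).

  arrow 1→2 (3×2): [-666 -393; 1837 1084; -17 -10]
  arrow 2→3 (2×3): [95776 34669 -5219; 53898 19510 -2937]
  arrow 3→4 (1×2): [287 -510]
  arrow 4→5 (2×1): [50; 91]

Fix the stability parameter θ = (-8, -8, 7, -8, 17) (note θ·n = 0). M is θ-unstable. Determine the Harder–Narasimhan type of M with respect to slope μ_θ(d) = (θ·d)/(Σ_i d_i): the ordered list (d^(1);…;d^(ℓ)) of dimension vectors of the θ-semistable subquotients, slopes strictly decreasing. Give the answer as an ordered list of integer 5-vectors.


Interval decomposition of M: I[1,3], I[1,5], I[2,2], I[5,5].
HN type (ℓ=4): μ^(1)=17; μ^(2)=7; μ^(3)=-1/2; μ^(4)=-8

((0, 0, 0, 0, 2); (0, 0, 1, 0, 0); (0, 0, 1, 1, 0); (2, 3, 0, 0, 0))


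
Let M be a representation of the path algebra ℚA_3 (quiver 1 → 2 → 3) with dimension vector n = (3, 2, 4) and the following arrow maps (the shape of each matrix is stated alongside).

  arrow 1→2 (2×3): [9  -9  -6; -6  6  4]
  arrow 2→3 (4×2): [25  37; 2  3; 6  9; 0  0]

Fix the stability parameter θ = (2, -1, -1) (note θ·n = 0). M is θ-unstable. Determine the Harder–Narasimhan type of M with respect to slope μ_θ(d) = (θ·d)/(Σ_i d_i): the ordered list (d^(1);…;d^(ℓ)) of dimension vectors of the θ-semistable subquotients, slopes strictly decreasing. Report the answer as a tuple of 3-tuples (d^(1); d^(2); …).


Via rank(M_{q-1}∘⋯∘M_p): M ≅ I[1,1]^2, I[1,3], I[2,3], I[3,3]^2.
μ_θ-semistable layers: μ^(1)=2; μ^(2)=0; μ^(3)=-1

((2, 0, 0); (1, 1, 1); (0, 1, 3))


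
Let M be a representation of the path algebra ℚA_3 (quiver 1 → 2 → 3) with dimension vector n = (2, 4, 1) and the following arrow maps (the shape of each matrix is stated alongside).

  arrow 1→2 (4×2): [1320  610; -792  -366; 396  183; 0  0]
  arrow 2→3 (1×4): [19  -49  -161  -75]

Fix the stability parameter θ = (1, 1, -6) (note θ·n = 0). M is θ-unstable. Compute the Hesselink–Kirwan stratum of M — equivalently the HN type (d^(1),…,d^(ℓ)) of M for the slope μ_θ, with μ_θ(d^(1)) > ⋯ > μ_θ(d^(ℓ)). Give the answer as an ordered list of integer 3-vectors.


Interval decomposition of M: I[1,1], I[1,3], I[2,2]^3.
HN type (ℓ=2): μ^(1)=1; μ^(2)=-4/3

((1, 3, 0); (1, 1, 1))


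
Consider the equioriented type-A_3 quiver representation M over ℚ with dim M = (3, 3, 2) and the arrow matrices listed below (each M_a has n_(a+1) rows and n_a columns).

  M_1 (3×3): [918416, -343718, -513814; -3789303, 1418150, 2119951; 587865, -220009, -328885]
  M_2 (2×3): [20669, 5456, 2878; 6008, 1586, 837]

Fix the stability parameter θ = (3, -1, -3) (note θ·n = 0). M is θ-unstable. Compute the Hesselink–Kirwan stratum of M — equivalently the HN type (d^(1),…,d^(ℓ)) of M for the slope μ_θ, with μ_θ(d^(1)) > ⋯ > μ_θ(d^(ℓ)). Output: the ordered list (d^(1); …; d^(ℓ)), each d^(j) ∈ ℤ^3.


Barcode: M ≅ I[1,2], I[1,3]^2. HN layers by μ_θ (2 steps, strictly decreasing):
  μ^(1)=1; μ^(2)=-1/3

((1, 1, 0); (2, 2, 2))


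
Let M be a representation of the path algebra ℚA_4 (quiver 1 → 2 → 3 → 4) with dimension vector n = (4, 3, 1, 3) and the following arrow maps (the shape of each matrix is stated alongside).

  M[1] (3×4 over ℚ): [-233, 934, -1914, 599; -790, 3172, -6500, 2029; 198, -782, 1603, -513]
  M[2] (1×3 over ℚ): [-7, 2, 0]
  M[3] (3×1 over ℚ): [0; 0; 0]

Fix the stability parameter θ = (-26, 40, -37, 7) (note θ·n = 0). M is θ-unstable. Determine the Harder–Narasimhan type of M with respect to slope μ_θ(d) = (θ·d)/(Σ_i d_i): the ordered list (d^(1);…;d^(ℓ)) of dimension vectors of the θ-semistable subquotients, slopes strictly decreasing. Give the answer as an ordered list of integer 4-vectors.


Interval decomposition of M: I[1,1], I[1,2]^2, I[1,3], I[4,4]^3.
HN type (ℓ=4): μ^(1)=40; μ^(2)=7; μ^(3)=3/2; μ^(4)=-26

((0, 2, 0, 0); (0, 0, 0, 3); (0, 1, 1, 0); (4, 0, 0, 0))


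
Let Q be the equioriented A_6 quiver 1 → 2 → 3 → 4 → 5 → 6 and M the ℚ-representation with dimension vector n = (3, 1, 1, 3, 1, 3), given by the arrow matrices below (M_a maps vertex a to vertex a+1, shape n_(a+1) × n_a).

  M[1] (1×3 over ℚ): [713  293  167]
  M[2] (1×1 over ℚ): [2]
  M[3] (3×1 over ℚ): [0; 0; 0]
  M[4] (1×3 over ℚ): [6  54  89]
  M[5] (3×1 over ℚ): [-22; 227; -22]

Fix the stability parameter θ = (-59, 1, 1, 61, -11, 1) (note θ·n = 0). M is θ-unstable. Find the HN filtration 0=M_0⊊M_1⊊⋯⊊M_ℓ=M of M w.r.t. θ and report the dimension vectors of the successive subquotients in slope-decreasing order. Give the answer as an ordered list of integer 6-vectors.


Via rank(M_{q-1}∘⋯∘M_p): M ≅ I[1,1]^2, I[1,3], I[4,4]^2, I[4,6], I[6,6]^2.
μ_θ-semistable layers: μ^(1)=61; μ^(2)=17; μ^(3)=1; μ^(4)=-59

((0, 0, 0, 2, 0, 0); (0, 0, 0, 1, 1, 1); (0, 1, 1, 0, 0, 2); (3, 0, 0, 0, 0, 0))


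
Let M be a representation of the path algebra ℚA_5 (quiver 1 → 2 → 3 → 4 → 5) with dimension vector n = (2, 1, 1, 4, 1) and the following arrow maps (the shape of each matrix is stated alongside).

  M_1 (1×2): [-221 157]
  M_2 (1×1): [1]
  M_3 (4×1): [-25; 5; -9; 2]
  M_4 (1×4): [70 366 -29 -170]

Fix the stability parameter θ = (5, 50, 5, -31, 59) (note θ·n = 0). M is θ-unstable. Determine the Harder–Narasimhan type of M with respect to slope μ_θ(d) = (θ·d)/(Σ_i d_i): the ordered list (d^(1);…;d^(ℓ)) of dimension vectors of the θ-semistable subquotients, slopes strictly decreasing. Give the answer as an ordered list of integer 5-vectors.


Interval decomposition of M: I[1,1], I[1,5], I[4,4]^3.
HN type (ℓ=4): μ^(1)=59; μ^(2)=8; μ^(3)=5; μ^(4)=-31

((0, 0, 0, 0, 1); (0, 1, 1, 1, 0); (2, 0, 0, 0, 0); (0, 0, 0, 3, 0))


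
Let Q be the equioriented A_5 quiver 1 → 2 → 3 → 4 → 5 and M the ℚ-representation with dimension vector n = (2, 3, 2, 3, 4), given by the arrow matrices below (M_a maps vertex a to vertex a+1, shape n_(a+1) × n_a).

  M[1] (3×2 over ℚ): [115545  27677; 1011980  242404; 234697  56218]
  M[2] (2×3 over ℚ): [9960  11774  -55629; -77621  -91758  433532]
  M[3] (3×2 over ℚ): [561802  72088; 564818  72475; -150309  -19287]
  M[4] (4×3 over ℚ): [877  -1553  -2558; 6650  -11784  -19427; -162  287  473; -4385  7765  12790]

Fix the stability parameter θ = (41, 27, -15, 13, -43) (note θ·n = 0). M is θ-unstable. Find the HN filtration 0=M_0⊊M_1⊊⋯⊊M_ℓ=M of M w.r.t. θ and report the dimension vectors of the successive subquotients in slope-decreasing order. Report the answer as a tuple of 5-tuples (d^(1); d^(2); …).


Interval decomposition of M: I[1,5]^2, I[2,2], I[4,5], I[5,5].
HN type (ℓ=4): μ^(1)=27; μ^(2)=23/5; μ^(3)=-15; μ^(4)=-43

((0, 1, 0, 0, 0); (2, 2, 2, 2, 2); (0, 0, 0, 1, 1); (0, 0, 0, 0, 1))


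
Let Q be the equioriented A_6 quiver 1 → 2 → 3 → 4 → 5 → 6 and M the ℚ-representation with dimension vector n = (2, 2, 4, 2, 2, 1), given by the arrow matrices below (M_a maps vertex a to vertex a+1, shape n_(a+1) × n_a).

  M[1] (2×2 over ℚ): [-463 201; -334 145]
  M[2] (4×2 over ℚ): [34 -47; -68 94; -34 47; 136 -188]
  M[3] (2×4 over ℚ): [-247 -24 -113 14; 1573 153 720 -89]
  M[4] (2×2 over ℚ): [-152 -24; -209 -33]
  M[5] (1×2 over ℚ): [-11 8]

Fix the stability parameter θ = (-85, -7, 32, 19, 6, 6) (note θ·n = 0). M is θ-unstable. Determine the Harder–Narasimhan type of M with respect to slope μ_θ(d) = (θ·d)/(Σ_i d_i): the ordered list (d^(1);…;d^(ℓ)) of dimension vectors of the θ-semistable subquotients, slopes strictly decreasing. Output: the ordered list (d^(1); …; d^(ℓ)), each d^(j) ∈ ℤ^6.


Barcode: M ≅ I[1,2], I[1,5], I[3,3]^2, I[3,4], I[5,6]. HN layers by μ_θ (6 steps, strictly decreasing):
  μ^(1)=32; μ^(2)=51/2; μ^(3)=19; μ^(4)=6; μ^(5)=-7; μ^(6)=-85

((0, 0, 2, 0, 0, 0); (0, 0, 1, 1, 0, 0); (0, 0, 1, 1, 1, 0); (0, 0, 0, 0, 1, 1); (0, 2, 0, 0, 0, 0); (2, 0, 0, 0, 0, 0))


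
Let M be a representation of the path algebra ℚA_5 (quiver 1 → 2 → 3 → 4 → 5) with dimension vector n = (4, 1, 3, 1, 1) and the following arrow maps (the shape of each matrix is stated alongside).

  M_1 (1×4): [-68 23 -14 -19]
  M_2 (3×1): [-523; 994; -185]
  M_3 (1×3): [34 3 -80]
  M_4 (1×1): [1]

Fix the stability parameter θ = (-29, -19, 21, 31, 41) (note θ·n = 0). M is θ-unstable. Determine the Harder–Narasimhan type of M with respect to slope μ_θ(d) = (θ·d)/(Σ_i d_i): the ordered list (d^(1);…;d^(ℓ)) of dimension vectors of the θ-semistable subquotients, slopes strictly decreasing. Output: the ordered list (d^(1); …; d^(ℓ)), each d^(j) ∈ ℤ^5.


Via rank(M_{q-1}∘⋯∘M_p): M ≅ I[1,1]^3, I[1,3], I[3,3], I[3,5].
μ_θ-semistable layers: μ^(1)=41; μ^(2)=31; μ^(3)=21; μ^(4)=-19; μ^(5)=-29

((0, 0, 0, 0, 1); (0, 0, 0, 1, 0); (0, 0, 3, 0, 0); (0, 1, 0, 0, 0); (4, 0, 0, 0, 0))


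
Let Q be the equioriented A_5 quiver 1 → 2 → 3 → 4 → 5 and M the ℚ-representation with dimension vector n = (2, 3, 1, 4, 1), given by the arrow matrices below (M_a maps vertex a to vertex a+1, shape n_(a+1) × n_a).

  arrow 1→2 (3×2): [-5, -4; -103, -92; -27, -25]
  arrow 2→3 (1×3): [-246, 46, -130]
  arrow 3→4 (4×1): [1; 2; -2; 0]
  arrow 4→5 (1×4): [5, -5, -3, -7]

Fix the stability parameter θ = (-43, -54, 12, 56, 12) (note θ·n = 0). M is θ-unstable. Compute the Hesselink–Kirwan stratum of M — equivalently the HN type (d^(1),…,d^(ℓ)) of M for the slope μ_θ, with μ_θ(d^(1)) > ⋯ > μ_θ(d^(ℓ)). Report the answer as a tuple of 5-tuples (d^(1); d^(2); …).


Barcode: M ≅ I[1,2], I[1,5], I[2,2], I[4,4]^3. HN layers by μ_θ (5 steps, strictly decreasing):
  μ^(1)=56; μ^(2)=34; μ^(3)=12; μ^(4)=-97/2; μ^(5)=-54

((0, 0, 0, 3, 0); (0, 0, 0, 1, 1); (0, 0, 1, 0, 0); (2, 2, 0, 0, 0); (0, 1, 0, 0, 0))


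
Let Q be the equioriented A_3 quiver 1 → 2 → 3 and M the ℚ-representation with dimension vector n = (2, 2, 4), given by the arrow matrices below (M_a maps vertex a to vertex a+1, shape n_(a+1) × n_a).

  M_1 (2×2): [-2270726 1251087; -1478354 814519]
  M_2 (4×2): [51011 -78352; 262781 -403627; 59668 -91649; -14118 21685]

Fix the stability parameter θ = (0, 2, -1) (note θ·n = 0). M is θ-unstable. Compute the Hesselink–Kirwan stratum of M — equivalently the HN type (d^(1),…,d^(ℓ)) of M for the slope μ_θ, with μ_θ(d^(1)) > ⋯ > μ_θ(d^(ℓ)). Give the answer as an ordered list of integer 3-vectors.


Interval decomposition of M: I[1,3]^2, I[3,3]^2.
HN type (ℓ=3): μ^(1)=1/2; μ^(2)=0; μ^(3)=-1

((0, 2, 2); (2, 0, 0); (0, 0, 2))


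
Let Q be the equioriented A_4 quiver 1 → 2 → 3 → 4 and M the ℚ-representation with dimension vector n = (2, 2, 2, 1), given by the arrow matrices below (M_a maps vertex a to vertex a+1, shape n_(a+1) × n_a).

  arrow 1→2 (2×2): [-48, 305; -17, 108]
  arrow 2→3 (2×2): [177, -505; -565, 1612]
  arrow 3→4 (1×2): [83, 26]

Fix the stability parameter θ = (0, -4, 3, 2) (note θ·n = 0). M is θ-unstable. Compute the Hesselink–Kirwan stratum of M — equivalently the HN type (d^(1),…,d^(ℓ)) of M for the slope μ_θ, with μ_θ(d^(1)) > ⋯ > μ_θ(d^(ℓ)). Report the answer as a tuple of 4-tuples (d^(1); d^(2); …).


Interval decomposition of M: I[1,3], I[1,4].
HN type (ℓ=3): μ^(1)=3; μ^(2)=5/2; μ^(3)=-2

((0, 0, 1, 0); (0, 0, 1, 1); (2, 2, 0, 0))


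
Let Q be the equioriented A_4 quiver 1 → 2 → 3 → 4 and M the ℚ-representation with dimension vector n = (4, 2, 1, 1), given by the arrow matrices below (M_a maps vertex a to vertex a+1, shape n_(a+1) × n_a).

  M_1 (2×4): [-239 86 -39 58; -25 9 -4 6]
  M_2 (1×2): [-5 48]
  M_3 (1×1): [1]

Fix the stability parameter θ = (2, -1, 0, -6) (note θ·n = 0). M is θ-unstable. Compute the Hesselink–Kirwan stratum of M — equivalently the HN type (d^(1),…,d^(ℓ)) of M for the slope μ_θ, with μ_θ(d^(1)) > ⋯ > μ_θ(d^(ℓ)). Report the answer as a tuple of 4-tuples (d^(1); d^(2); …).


Via rank(M_{q-1}∘⋯∘M_p): M ≅ I[1,1]^2, I[1,2], I[1,4].
μ_θ-semistable layers: μ^(1)=2; μ^(2)=1/2; μ^(3)=-5/4

((2, 0, 0, 0); (1, 1, 0, 0); (1, 1, 1, 1))


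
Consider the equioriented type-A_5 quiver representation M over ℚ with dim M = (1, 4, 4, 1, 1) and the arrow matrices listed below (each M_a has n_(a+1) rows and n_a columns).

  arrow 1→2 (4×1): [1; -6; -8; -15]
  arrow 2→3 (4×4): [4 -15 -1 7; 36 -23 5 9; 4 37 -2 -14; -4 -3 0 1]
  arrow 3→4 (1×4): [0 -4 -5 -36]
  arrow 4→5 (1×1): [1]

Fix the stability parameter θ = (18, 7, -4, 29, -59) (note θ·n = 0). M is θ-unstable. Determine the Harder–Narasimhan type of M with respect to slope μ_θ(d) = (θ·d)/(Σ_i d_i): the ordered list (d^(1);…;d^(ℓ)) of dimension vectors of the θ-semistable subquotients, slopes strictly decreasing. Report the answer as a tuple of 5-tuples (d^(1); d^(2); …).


Via rank(M_{q-1}∘⋯∘M_p): M ≅ I[1,3], I[2,2], I[2,3], I[2,5], I[3,3].
μ_θ-semistable layers: μ^(1)=7; μ^(2)=3/2; μ^(3)=-4; μ^(4)=-27/4

((1, 2, 1, 0, 0); (0, 1, 1, 0, 0); (0, 0, 1, 0, 0); (0, 1, 1, 1, 1))


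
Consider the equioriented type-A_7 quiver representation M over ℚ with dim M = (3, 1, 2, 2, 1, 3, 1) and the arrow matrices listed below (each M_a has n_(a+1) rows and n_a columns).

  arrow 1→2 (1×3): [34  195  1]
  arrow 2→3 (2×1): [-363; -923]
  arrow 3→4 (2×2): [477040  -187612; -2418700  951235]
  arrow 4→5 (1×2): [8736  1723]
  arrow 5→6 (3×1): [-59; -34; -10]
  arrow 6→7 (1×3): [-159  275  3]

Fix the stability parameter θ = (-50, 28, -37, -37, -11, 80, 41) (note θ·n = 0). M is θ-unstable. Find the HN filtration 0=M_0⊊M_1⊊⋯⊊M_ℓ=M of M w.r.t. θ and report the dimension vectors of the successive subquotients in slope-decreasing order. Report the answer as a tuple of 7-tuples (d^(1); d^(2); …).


Via rank(M_{q-1}∘⋯∘M_p): M ≅ I[1,1]^2, I[1,7], I[3,3], I[4,4], I[6,6]^2.
μ_θ-semistable layers: μ^(1)=80; μ^(2)=121/2; μ^(3)=-11; μ^(4)=-46/3; μ^(5)=-37; μ^(6)=-50

((0, 0, 0, 0, 0, 2, 0); (0, 0, 0, 0, 0, 1, 1); (0, 0, 0, 0, 1, 0, 0); (0, 1, 1, 1, 0, 0, 0); (0, 0, 1, 1, 0, 0, 0); (3, 0, 0, 0, 0, 0, 0))


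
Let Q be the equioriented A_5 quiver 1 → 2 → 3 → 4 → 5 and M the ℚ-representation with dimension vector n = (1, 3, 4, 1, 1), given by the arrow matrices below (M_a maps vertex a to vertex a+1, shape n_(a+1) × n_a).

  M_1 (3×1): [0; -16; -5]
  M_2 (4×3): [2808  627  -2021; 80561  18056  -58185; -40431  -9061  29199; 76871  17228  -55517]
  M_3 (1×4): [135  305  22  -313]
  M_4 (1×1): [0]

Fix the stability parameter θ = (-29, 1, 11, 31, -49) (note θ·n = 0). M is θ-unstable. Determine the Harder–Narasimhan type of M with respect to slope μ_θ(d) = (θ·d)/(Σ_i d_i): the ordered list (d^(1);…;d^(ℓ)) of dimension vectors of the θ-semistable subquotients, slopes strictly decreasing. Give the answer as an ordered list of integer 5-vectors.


Via rank(M_{q-1}∘⋯∘M_p): M ≅ I[1,4], I[2,3]^2, I[3,3], I[5,5].
μ_θ-semistable layers: μ^(1)=31; μ^(2)=11; μ^(3)=1; μ^(4)=-29; μ^(5)=-49

((0, 0, 0, 1, 0); (0, 0, 4, 0, 0); (0, 3, 0, 0, 0); (1, 0, 0, 0, 0); (0, 0, 0, 0, 1))


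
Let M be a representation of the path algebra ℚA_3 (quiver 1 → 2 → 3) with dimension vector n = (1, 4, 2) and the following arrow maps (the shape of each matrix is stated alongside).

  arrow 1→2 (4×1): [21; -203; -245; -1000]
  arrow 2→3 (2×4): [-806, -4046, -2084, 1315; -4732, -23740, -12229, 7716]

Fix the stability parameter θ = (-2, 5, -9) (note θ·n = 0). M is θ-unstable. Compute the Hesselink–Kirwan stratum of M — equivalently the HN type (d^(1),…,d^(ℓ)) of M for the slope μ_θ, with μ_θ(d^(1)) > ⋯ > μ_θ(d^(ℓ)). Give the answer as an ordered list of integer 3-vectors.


Barcode: M ≅ I[1,3], I[2,2]^2, I[2,3]. HN layers by μ_θ (2 steps, strictly decreasing):
  μ^(1)=5; μ^(2)=-2

((0, 2, 0); (1, 2, 2))


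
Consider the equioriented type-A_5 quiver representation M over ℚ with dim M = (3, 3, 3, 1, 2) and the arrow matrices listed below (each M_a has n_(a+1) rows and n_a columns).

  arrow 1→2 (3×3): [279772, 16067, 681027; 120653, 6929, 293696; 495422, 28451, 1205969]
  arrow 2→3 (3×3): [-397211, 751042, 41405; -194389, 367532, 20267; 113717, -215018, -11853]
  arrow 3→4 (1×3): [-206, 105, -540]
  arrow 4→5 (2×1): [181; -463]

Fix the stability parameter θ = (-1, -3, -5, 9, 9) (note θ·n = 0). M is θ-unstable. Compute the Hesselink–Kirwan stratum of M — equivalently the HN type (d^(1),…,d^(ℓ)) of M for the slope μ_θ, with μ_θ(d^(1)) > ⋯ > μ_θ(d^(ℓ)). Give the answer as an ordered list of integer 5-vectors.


Interval decomposition of M: I[1,1], I[1,3], I[1,5], I[2,3], I[5,5].
HN type (ℓ=4): μ^(1)=9; μ^(2)=-1; μ^(3)=-3; μ^(4)=-4

((0, 0, 0, 1, 2); (1, 0, 0, 0, 0); (2, 2, 2, 0, 0); (0, 1, 1, 0, 0))


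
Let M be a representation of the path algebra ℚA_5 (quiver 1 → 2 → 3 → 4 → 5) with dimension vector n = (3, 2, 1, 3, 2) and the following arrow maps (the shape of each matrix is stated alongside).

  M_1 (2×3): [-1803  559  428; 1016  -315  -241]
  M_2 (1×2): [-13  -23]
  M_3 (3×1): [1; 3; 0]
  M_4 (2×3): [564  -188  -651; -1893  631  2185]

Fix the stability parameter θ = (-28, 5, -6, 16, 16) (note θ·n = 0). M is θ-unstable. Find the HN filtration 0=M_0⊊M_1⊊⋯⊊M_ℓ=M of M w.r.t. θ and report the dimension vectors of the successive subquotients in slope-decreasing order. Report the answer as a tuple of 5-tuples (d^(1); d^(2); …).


Via rank(M_{q-1}∘⋯∘M_p): M ≅ I[1,1], I[1,2], I[1,4], I[4,5]^2.
μ_θ-semistable layers: μ^(1)=16; μ^(2)=5; μ^(3)=-1/2; μ^(4)=-28

((0, 0, 0, 3, 2); (0, 1, 0, 0, 0); (0, 1, 1, 0, 0); (3, 0, 0, 0, 0))


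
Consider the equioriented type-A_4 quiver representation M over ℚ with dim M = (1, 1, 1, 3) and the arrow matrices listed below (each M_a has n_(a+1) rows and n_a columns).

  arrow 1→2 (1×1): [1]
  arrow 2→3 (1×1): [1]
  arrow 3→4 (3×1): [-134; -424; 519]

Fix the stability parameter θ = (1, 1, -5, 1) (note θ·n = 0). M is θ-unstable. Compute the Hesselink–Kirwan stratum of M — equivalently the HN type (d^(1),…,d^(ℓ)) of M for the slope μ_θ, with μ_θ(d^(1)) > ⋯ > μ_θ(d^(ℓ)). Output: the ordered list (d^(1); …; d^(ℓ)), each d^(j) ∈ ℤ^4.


Barcode: M ≅ I[1,4], I[4,4]^2. HN layers by μ_θ (2 steps, strictly decreasing):
  μ^(1)=1; μ^(2)=-1

((0, 0, 0, 3); (1, 1, 1, 0))


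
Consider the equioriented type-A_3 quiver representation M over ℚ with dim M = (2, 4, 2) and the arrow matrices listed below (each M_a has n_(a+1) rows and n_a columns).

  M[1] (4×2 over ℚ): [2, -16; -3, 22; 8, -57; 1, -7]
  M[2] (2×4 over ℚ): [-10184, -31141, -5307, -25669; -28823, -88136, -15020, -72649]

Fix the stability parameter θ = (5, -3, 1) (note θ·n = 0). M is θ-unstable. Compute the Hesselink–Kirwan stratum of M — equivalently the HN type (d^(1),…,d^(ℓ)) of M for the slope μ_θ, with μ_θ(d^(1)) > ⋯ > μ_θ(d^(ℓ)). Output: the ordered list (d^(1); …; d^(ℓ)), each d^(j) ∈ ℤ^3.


Barcode: M ≅ I[1,3]^2, I[2,2]^2. HN layers by μ_θ (2 steps, strictly decreasing):
  μ^(1)=1; μ^(2)=-3

((2, 2, 2); (0, 2, 0))
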